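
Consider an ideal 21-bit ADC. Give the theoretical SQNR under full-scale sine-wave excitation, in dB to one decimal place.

128.2 dB

SNR ≈ 6.02·N + 1.76 dB = 6.02·21 + 1.76 = 128.18 dB.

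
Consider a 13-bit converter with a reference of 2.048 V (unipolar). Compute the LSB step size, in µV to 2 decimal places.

Full-scale span = 2.048 V.
LSB = 2.048 / 2^13 = 2.048 / 8192 = 0.00025 V = 250.00 µV.

250.00 µV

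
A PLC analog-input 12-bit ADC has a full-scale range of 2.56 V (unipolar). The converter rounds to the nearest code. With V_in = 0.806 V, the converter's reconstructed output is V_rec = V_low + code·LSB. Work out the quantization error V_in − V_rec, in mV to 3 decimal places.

-0.250 mV

One LSB is 2.56 V / 4096 = 0.625 mV.
(V_in − V_low)/LSB = (0.806 − 0)/0.000625 = 1289.6000 → code 1290 (round).
Reconstructed: 0.80625 V.
Difference: -0.00025 V → -0.250 mV.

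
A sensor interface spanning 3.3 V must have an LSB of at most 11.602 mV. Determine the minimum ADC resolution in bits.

9 bits

Number of steps required ≥ 3.3 V / 11.602 mV = 284.43.
Need 2^N ≥ 284.43; 2^8 = 256, 2^9 = 512.
Minimum N = 9.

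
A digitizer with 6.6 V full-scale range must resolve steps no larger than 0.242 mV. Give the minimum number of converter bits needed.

15 bits

Number of steps required ≥ 6.6 V / 0.242 mV = 27272.73.
Need 2^N ≥ 27272.73; 2^14 = 16384, 2^15 = 32768.
Minimum N = 15.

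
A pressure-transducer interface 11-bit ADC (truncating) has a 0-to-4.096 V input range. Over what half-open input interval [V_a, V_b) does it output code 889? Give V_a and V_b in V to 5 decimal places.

LSB = 4.096/2^11 = 2.000 mV.
V_a = V_low + 889·LSB = 1.778 V; V_b = V_low + 890·LSB = 1.78 V.

[1.77800 V, 1.78000 V)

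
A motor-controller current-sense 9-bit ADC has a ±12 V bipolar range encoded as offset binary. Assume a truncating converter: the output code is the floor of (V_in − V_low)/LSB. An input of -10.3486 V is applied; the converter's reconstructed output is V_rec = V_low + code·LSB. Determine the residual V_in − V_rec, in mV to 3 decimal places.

10.775 mV

Step size: 24 V ÷ 2^9 = 46.875 mV.
(V_in − V_low)/LSB = (-10.3486 − (−12))/0.046875 = 35.2299 → code 35 (floor).
Code 35 maps back to (−12) + 35×0.046875 V = -10.359375 V.
V_in − V_rec = 0.010775 V = 10.775 mV.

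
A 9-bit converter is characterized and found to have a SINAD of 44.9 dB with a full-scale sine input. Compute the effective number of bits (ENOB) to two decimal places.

7.17 bits

ENOB = (SINAD − 1.76) / 6.02 = (44.9 − 1.76)/6.02 = 7.166.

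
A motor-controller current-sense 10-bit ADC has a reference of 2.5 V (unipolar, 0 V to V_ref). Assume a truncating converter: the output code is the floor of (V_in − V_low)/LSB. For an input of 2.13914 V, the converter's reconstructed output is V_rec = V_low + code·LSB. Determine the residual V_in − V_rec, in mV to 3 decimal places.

One LSB is 2.5 V / 1024 = 2.441 mV.
(2.13914 − 0)/0.00244141 = 876.1917; ⌊·⌋ gives code 876.
Reconstructed: 2.1386719 V.
Error = 2.13914 − 2.1386719 = 0.000468125 V = 0.468 mV.

0.468 mV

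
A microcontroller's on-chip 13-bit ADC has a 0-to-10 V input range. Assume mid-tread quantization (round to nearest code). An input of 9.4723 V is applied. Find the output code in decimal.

LSB = 10 V / 8192 = 1.221 mV.
(V_in − V_low)/LSB = (9.4723 − 0) / 0.0012207 = 7759.708.
Round → code 7760.

code 7760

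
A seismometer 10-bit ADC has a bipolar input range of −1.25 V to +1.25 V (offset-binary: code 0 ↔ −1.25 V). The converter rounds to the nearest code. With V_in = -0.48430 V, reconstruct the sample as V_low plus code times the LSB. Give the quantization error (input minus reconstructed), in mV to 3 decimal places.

Step size: 2.5 V ÷ 2^10 = 2.441 mV.
Scaled input = 313.6307 LSBs, so code = 314.
Reconstructed: -0.48339844 V.
V_in − V_rec = -0.000901563 V = -0.902 mV.

-0.902 mV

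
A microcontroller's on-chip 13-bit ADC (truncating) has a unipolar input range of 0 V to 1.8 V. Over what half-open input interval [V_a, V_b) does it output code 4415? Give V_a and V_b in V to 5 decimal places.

LSB = 1.8/2^13 = 219.73 µV.
V_a = V_low + 4415·LSB = 0.970093 V; V_b = V_low + 4416·LSB = 0.970313 V.

[0.97009 V, 0.97031 V)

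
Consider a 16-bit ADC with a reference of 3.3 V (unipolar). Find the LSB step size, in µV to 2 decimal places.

Full-scale span = 3.3 V.
LSB = 3.3 / 2^16 = 3.3 / 65536 = 5.0354e-05 V = 50.35 µV.

50.35 µV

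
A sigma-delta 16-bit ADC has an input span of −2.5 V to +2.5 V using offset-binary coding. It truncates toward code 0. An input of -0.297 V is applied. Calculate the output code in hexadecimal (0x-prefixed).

code 0x70CB (decimal 28875)

LSB = 5 V / 65536 = 76.29 µV.
(V_in − V_low)/LSB = (-0.297 − (−2.5)) / 7.62939e-05 = 28875.162.
Floor → code 28875.
In hexadecimal (0x-prefixed): 0x70CB.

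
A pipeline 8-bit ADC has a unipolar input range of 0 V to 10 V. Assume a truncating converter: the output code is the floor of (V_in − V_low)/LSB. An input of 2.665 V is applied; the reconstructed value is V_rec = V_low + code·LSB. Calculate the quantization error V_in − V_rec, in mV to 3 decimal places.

Step size: 10 V ÷ 2^8 = 39.062 mV.
(2.665 − 0)/0.0390625 = 68.2240; ⌊·⌋ gives code 68.
V_rec = 0 + 68·0.0390625 = 2.65625 V.
V_in − V_rec = 0.00875 V = 8.750 mV.

8.750 mV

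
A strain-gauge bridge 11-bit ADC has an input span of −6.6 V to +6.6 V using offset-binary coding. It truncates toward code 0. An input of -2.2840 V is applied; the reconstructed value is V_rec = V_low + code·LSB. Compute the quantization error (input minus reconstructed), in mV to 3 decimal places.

LSB = 13.2/2^11 = 6.445 mV.
Scaled input = 669.6339 LSBs, so code = 669.
V_rec = (−6.6) + 669·0.00644531 = -2.2880859 V.
Difference: 0.00408594 V → 4.086 mV.

4.086 mV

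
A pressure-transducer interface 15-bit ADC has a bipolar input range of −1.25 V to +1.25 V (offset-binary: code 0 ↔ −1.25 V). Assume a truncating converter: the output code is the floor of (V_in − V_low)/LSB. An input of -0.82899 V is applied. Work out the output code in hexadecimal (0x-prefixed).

LSB = 2.5 V / 32768 = 76.29 µV.
(V_in − V_low)/LSB = (-0.82899 − (−1.25)) / 7.62939e-05 = 5518.262.
So the output code is 5518.
In hexadecimal (0x-prefixed): 0x158E.

code 0x158E (decimal 5518)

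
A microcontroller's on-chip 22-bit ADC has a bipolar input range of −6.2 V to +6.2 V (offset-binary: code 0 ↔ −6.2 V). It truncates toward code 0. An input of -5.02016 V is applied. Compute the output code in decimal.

code 399081

With 4194304 levels over 12.4 V, one step is 2.96 µV.
(V_in − V_low)/LSB = (-5.02016 − (−6.2)) / 2.95639e-06 = 399081.261.
Floor → code 399081.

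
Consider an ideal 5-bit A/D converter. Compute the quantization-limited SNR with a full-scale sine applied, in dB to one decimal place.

31.9 dB

SNR ≈ 6.02·N + 1.76 dB = 6.02·5 + 1.76 = 31.86 dB.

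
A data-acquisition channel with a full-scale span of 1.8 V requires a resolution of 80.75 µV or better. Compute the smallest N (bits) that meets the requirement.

15 bits

Number of steps required ≥ 1.8 V / 80.75 µV = 22291.02.
Need 2^N ≥ 22291.02; 2^14 = 16384, 2^15 = 32768.
Minimum N = 15.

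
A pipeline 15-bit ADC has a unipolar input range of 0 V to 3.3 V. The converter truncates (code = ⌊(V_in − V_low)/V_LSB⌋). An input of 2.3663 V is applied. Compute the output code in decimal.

With 32768 levels over 3.3 V, one step is 100.71 µV.
(V_in − V_low)/LSB = (2.3663 − 0) / 0.000100708 = 23496.642.
Floor → code 23496.

code 23496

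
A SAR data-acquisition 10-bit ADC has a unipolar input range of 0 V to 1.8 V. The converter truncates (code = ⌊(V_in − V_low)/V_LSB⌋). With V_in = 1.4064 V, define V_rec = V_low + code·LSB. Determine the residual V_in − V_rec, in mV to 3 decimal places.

Step size: 1.8 V ÷ 2^10 = 1.758 mV.
(V_in − V_low)/LSB = (1.4064 − 0)/0.00175781 = 800.0853 → code 800 (floor).
Reconstructed: 1.40625 V.
Error = 1.4064 − 1.40625 = 0.00015 V = 0.150 mV.

0.150 mV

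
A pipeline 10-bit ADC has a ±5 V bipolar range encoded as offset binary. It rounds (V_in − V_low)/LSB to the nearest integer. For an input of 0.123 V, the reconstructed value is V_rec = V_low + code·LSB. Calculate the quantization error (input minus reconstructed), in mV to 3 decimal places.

One LSB is 10 V / 1024 = 9.766 mV.
Scaled input = 524.5952 LSBs, so code = 525.
V_rec = (−5) + 525·0.00976562 = 0.12695312 V.
V_in − V_rec = -0.00395313 V = -3.953 mV.

-3.953 mV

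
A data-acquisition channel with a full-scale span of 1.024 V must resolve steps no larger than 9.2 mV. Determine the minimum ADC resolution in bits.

7 bits

Number of steps required ≥ 1.024 V / 9.2 mV = 111.30.
Need 2^N ≥ 111.30; 2^6 = 64, 2^7 = 128.
Minimum N = 7.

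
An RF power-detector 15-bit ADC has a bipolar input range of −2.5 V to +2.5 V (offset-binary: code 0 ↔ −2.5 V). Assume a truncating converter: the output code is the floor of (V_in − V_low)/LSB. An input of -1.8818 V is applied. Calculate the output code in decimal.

With 32768 levels over 5 V, one step is 152.59 µV.
(-1.8818 − (−2.5)) / 0.000152588 = 4051.436 LSBs.
⌊·⌋(4051.436) = 4051.

code 4051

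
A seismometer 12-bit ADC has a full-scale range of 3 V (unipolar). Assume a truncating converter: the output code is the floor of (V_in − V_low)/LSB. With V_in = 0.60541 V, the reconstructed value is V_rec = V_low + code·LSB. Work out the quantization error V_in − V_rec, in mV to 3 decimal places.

LSB = 3/2^12 = 0.732 mV.
(V_in − V_low)/LSB = (0.60541 − 0)/0.000732422 = 826.5865 → code 826 (floor).
Code 826 maps back to 0 + 826×0.000732422 V = 0.60498047 V.
V_in − V_rec = 0.000429531 V = 0.430 mV.

0.430 mV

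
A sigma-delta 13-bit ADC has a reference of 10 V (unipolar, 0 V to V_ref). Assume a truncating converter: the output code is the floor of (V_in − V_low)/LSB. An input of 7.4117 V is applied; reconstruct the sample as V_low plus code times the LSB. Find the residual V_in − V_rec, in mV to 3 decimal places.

0.811 mV

Step size: 10 V ÷ 2^13 = 1.221 mV.
(V_in − V_low)/LSB = (7.4117 − 0)/0.0012207 = 6071.6646 → code 6071 (floor).
Reconstructed: 7.4108887 V.
Error = 7.4117 − 7.4108887 = 0.000811328 V = 0.811 mV.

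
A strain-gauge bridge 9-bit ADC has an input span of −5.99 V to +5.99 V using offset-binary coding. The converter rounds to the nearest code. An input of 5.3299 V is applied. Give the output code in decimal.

code 484

LSB = 11.98 V / 512 = 23.398 mV.
(5.3299 − (−5.99)) / 0.0233984 = 483.789 LSBs.
Round → code 484.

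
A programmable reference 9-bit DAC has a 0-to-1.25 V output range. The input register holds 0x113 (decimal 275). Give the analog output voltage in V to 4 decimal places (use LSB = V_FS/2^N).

0.6714 V

LSB = 1.25 V / 2^9 = 2.441 mV.
Code 0x113 = 275 decimal.
V_out = 0 + 275 × 0.00244141 V = 0.671387 V.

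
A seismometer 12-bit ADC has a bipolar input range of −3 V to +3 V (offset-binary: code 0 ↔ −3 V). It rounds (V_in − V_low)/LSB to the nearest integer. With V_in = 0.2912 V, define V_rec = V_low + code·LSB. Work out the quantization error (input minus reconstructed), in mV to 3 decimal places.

Step size: 6 V ÷ 2^12 = 1.465 mV.
(0.2912 − (−3))/0.00146484 = 2246.7925; round gives code 2247.
V_rec = (−3) + 2247·0.00146484 = 0.29150391 V.
Error = 0.2912 − 0.29150391 = -0.000303906 V = -0.304 mV.

-0.304 mV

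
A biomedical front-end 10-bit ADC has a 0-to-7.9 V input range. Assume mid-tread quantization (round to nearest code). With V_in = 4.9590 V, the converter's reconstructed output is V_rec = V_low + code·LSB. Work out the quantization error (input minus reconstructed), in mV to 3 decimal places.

-1.645 mV

Step size: 7.9 V ÷ 2^10 = 7.715 mV.
(4.9590 − 0)/0.00771484 = 642.7868; round gives code 643.
Reconstructed: 4.9606445 V.
Error = 4.9590 − 4.9606445 = -0.00164453 V = -1.645 mV.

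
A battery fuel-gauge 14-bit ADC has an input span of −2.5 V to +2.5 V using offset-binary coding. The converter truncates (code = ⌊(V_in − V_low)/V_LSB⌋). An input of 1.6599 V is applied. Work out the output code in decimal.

LSB = 5 V / 16384 = 305.18 µV.
Input sits at 13631.160 steps above V_low.
Floor → code 13631.

code 13631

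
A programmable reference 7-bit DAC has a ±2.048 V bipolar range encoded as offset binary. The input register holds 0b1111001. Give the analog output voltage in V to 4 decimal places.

1.8240 V

LSB = 4.096 V / 2^7 = 32.000 mV.
Code 0b1111001 = 121 decimal.
V_out = (−2.048) + 121 × 0.032 V = 1.824 V.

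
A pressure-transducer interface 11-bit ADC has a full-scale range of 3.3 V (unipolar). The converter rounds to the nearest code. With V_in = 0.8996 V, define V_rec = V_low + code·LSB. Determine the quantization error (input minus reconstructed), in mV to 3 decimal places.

0.479 mV

One LSB is 3.3 V / 2048 = 1.611 mV.
Scaled input = 558.2972 LSBs, so code = 558.
Code 558 maps back to 0 + 558×0.00161133 V = 0.89912109 V.
Error = 0.8996 − 0.89912109 = 0.000478906 V = 0.479 mV.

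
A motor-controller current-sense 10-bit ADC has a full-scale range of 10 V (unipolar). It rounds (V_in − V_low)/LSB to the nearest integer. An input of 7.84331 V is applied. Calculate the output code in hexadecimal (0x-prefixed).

LSB = 10 V / 1024 = 9.766 mV.
(7.84331 − 0) / 0.00976562 = 803.155 LSBs.
Round → code 803.
In hexadecimal (0x-prefixed): 0x323.

code 0x323 (decimal 803)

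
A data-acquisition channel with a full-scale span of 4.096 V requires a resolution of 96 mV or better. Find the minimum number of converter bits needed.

Number of steps required ≥ 4.096 V / 96 mV = 42.67.
Need 2^N ≥ 42.67; 2^5 = 32, 2^6 = 64.
Minimum N = 6.

6 bits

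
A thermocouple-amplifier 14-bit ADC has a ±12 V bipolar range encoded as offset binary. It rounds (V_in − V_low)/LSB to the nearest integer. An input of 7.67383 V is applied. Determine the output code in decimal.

With 16384 levels over 24 V, one step is 1.465 mV.
(V_in − V_low)/LSB = (7.67383 − (−12)) / 0.00146484 = 13430.668.
So the output code is 13431.

code 13431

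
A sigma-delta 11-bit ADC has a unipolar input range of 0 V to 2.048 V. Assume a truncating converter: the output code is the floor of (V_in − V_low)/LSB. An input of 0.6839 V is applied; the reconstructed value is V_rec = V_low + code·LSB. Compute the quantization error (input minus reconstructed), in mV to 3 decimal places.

One LSB is 2.048 V / 2048 = 1.000 mV.
(0.6839 − 0)/0.001 = 683.9000; ⌊·⌋ gives code 683.
Code 683 maps back to 0 + 683×0.001 V = 0.683 V.
V_in − V_rec = 0.0009 V = 0.900 mV.

0.900 mV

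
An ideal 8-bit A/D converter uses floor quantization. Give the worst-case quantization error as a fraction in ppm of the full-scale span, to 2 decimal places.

Truncating → worst-case error = 1 LSB = V_FS/2^8, so 1e+06/256 = 3906.25 ppm of full scale.

3906.25 ppm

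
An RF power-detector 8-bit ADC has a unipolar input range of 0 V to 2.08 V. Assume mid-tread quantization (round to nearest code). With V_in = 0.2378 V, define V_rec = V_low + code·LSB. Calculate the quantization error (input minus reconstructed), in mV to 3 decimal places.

2.175 mV

Step size: 2.08 V ÷ 2^8 = 8.125 mV.
(V_in − V_low)/LSB = (0.2378 − 0)/0.008125 = 29.2677 → code 29 (round).
V_rec = 0 + 29·0.008125 = 0.235625 V.
Error = 0.2378 − 0.235625 = 0.002175 V = 2.175 mV.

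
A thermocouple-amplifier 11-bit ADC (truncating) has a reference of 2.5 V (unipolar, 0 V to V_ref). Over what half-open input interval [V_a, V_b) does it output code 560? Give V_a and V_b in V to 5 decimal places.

[0.68359 V, 0.68481 V)

LSB = 2.5/2^11 = 1.221 mV.
V_a = V_low + 560·LSB = 0.683594 V; V_b = V_low + 561·LSB = 0.684814 V.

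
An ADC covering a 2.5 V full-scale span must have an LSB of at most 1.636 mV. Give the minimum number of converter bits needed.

Number of steps required ≥ 2.5 V / 1.636 mV = 1528.12.
Need 2^N ≥ 1528.12; 2^10 = 1024, 2^11 = 2048.
Minimum N = 11.

11 bits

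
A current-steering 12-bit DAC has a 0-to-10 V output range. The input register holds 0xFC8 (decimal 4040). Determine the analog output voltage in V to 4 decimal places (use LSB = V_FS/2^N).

LSB = 10 V / 2^12 = 2.441 mV.
Code 0xFC8 = 4040 decimal.
V_out = 0 + 4040 × 0.00244141 V = 9.86328 V.

9.8633 V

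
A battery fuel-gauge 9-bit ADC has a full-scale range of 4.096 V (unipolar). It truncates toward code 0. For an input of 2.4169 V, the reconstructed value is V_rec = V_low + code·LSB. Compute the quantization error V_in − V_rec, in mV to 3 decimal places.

LSB = 4.096/2^9 = 8.000 mV.
(V_in − V_low)/LSB = (2.4169 − 0)/0.008 = 302.1125 → code 302 (floor).
Reconstructed: 2.416 V.
Difference: 0.0009 V → 0.900 mV.

0.900 mV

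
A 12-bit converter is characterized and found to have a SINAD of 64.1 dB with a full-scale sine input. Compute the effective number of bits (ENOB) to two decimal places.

10.36 bits

ENOB = (SINAD − 1.76) / 6.02 = (64.1 − 1.76)/6.02 = 10.355.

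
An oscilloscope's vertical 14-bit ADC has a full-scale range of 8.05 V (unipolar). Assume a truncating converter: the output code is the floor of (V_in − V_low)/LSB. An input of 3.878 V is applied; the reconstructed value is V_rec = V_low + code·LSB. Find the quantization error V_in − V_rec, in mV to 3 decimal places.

Step size: 8.05 V ÷ 2^14 = 491.33 µV.
(3.878 − 0)/0.000491333 = 7892.8139; ⌊·⌋ gives code 7892.
Reconstructed: 3.8776001 V.
V_in − V_rec = 0.000399902 V = 0.400 mV.

0.400 mV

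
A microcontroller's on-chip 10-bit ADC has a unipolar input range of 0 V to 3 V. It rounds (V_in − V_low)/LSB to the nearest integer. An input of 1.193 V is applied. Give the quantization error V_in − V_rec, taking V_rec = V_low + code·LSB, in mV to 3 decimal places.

0.617 mV

LSB = 3/2^10 = 2.930 mV.
Scaled input = 407.2107 LSBs, so code = 407.
V_rec = 0 + 407·0.00292969 = 1.1923828 V.
Error = 1.193 − 1.1923828 = 0.000617188 V = 0.617 mV.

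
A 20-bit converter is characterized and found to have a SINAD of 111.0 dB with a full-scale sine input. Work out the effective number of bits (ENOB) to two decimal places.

ENOB = (SINAD − 1.76) / 6.02 = (111.0 − 1.76)/6.02 = 18.146.

18.15 bits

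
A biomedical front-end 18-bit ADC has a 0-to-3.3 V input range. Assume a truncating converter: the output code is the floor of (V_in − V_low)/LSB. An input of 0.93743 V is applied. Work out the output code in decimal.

code 74467

Full-scale span = 3.3 V; LSB = 3.3/2^18 = 12.59 µV.
(0.93743 − 0) / 1.25885e-05 = 74467.167 LSBs.
Floor → code 74467.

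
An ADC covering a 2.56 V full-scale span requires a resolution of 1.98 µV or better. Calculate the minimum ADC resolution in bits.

Number of steps required ≥ 2.56 V / 1.98 µV = 1292929.29.
Need 2^N ≥ 1292929.29; 2^20 = 1048576, 2^21 = 2097152.
Minimum N = 21.

21 bits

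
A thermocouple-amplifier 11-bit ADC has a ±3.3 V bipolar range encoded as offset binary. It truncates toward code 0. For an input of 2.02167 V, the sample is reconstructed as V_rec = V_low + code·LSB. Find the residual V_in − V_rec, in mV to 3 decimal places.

1.065 mV

One LSB is 6.6 V / 2048 = 3.223 mV.
Scaled input = 1651.3303 LSBs, so code = 1651.
Code 1651 maps back to (−3.3) + 1651×0.00322266 V = 2.0206055 V.
Error = 2.02167 − 2.0206055 = 0.00106453 V = 1.065 mV.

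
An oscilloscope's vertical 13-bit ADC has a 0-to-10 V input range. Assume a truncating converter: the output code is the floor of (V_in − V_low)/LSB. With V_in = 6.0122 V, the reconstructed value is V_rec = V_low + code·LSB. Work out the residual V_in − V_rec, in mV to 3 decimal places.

0.237 mV

One LSB is 10 V / 8192 = 1.221 mV.
Scaled input = 4925.1942 LSBs, so code = 4925.
Reconstructed: 6.0119629 V.
V_in − V_rec = 0.000237109 V = 0.237 mV.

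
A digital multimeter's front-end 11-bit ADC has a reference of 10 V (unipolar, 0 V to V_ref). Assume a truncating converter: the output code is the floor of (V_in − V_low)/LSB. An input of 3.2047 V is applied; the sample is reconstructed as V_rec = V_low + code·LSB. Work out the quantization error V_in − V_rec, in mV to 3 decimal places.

1.575 mV

Step size: 10 V ÷ 2^11 = 4.883 mV.
(3.2047 − 0)/0.00488281 = 656.3226; ⌊·⌋ gives code 656.
V_rec = 0 + 656·0.00488281 = 3.203125 V.
Error = 3.2047 − 3.203125 = 0.001575 V = 1.575 mV.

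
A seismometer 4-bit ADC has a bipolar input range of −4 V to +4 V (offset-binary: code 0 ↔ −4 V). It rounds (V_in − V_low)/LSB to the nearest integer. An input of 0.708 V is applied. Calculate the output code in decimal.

With 16 levels over 8 V, one step is 0.5000 V.
(V_in − V_low)/LSB = (0.708 − (−4)) / 0.5 = 9.416.
So the output code is 9.

code 9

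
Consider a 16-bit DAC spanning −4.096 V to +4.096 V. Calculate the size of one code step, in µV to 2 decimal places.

125.00 µV

Full-scale span = 8.192 V.
LSB = 8.192 / 2^16 = 8.192 / 65536 = 0.000125 V = 125.00 µV.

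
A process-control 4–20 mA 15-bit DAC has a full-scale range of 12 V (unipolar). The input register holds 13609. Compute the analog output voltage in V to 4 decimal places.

LSB = 12 V / 2^15 = 366.21 µV.
V_out = 0 + 13609 × 0.000366211 V = 4.98376 V.

4.9838 V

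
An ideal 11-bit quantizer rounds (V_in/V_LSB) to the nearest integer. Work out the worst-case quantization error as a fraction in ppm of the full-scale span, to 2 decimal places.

244.14 ppm

Rounding → worst-case error = ½ LSB = V_FS/2^12, so 1e+06/4096 = 244.141 ppm of full scale.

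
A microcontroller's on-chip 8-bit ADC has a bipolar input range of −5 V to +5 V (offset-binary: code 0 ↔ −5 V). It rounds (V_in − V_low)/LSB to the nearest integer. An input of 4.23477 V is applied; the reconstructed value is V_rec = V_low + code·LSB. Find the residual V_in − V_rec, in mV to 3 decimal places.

LSB = 10/2^8 = 39.062 mV.
Scaled input = 236.4101 LSBs, so code = 236.
Reconstructed: 4.21875 V.
Difference: 0.01602 V → 16.020 mV.

16.020 mV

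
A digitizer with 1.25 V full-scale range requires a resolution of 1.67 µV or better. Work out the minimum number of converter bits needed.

20 bits

Number of steps required ≥ 1.25 V / 1.67 µV = 748502.99.
Need 2^N ≥ 748502.99; 2^19 = 524288, 2^20 = 1048576.
Minimum N = 20.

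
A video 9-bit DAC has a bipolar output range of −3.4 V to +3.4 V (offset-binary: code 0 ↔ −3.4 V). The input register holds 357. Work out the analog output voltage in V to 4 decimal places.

LSB = 6.8 V / 2^9 = 13.281 mV.
V_out = (−3.4) + 357 × 0.0132812 V = 1.34141 V.

1.3414 V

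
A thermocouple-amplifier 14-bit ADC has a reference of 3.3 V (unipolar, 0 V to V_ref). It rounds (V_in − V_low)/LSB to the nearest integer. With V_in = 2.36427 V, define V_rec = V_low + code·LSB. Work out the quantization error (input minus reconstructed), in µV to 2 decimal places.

48.81 µV

Step size: 3.3 V ÷ 2^14 = 201.42 µV.
(2.36427 − 0)/0.000201416 = 11738.2423; round gives code 11738.
V_rec = 0 + 11738·0.000201416 = 2.3642212 V.
Difference: 4.88086e-05 V → 48.81 µV.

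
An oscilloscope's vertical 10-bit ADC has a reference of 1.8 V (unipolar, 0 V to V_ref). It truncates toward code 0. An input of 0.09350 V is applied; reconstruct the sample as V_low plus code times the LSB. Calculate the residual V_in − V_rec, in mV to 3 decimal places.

One LSB is 1.8 V / 1024 = 1.758 mV.
Scaled input = 53.1911 LSBs, so code = 53.
Reconstructed: 0.093164063 V.
V_in − V_rec = 0.000335937 V = 0.336 mV.

0.336 mV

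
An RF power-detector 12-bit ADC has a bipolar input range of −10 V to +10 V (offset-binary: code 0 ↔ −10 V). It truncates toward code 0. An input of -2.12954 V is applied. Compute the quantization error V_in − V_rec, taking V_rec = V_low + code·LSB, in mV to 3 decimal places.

LSB = 20/2^12 = 4.883 mV.
Scaled input = 1611.8702 LSBs, so code = 1611.
Reconstructed: -2.1337891 V.
Error = -2.12954 − (−2.1337891) = 0.00424906 V = 4.249 mV.

4.249 mV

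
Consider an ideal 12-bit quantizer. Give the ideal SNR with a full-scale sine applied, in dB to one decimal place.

74.0 dB

SNR ≈ 6.02·N + 1.76 dB = 6.02·12 + 1.76 = 74.00 dB.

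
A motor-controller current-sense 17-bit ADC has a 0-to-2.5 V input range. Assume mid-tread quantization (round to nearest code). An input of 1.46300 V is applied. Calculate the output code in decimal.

LSB = 2.5 V / 131072 = 19.07 µV.
(1.46300 − 0) / 1.90735e-05 = 76703.334 LSBs.
So the output code is 76703.

code 76703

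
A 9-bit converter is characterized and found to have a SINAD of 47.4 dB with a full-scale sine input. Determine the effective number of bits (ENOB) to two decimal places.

7.58 bits

ENOB = (SINAD − 1.76) / 6.02 = (47.4 − 1.76)/6.02 = 7.581.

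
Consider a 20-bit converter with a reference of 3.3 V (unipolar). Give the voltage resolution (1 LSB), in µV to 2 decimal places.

Full-scale span = 3.3 V.
LSB = 3.3 / 2^20 = 3.3 / 1048576 = 3.14713e-06 V = 3.15 µV.

3.15 µV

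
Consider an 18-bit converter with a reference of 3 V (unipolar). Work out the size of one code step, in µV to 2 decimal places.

11.44 µV

Full-scale span = 3 V.
LSB = 3 / 2^18 = 3 / 262144 = 1.14441e-05 V = 11.44 µV.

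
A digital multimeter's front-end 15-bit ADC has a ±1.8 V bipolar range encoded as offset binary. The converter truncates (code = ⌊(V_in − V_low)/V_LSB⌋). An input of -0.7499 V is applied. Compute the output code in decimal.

Full-scale span = 3.6 V; LSB = 3.6/2^15 = 109.86 µV.
(V_in − V_low)/LSB = (-0.7499 − (−1.8)) / 0.000109863 = 9558.244.
⌊·⌋(9558.244) = 9558.

code 9558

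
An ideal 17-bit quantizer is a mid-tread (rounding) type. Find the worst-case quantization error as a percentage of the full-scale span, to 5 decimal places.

0.00038 %

Rounding → worst-case error = ½ LSB = V_FS/2^18, so 100/262144 = 0.00038147 % of full scale.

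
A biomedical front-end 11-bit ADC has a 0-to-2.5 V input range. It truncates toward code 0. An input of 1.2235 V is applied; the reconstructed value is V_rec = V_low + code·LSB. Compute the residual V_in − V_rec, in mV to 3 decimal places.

0.355 mV

LSB = 2.5/2^11 = 1.221 mV.
Scaled input = 1002.2912 LSBs, so code = 1002.
Code 1002 maps back to 0 + 1002×0.0012207 V = 1.2231445 V.
Difference: 0.000355469 V → 0.355 mV.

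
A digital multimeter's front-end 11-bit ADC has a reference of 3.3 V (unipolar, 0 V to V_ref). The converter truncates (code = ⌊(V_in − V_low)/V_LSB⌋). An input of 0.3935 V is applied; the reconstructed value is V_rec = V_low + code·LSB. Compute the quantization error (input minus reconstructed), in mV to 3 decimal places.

Step size: 3.3 V ÷ 2^11 = 1.611 mV.
Scaled input = 244.2085 LSBs, so code = 244.
Code 244 maps back to 0 + 244×0.00161133 V = 0.39316406 V.
V_in − V_rec = 0.000335937 V = 0.336 mV.

0.336 mV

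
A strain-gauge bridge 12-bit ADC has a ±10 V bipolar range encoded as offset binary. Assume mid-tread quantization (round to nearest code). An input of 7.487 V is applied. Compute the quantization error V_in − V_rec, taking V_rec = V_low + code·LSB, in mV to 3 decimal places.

1.648 mV

LSB = 20/2^12 = 4.883 mV.
Scaled input = 3581.3376 LSBs, so code = 3581.
Reconstructed: 7.4853516 V.
Error = 7.487 − 7.4853516 = 0.00164844 V = 1.648 mV.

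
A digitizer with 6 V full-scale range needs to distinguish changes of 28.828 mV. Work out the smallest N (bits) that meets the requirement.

8 bits

Number of steps required ≥ 6 V / 28.828 mV = 208.13.
Need 2^N ≥ 208.13; 2^7 = 128, 2^8 = 256.
Minimum N = 8.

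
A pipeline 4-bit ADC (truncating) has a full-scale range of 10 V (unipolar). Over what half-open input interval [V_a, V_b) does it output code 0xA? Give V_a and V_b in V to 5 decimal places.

[6.25000 V, 6.87500 V)

LSB = 10/2^4 = 0.6250 V.
Code 0xA = 10 decimal.
V_a = V_low + 10·LSB = 6.25 V; V_b = V_low + 11·LSB = 6.875 V.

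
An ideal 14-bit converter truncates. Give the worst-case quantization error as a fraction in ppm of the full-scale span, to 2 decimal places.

Truncating → worst-case error = 1 LSB = V_FS/2^14, so 1e+06/16384 = 61.0352 ppm of full scale.

61.04 ppm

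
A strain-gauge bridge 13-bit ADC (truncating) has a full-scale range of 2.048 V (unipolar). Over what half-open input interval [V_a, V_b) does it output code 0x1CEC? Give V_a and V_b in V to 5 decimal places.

[1.85100 V, 1.85125 V)

LSB = 2.048/2^13 = 250.00 µV.
Code 0x1CEC = 7404 decimal.
V_a = V_low + 7404·LSB = 1.851 V; V_b = V_low + 7405·LSB = 1.85125 V.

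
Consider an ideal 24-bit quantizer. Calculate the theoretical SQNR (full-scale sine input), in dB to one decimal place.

146.2 dB

SNR ≈ 6.02·N + 1.76 dB = 6.02·24 + 1.76 = 146.24 dB.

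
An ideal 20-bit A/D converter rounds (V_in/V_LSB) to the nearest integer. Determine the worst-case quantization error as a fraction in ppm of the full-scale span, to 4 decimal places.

Rounding → worst-case error = ½ LSB = V_FS/2^21, so 1e+06/2097152 = 0.476837 ppm of full scale.

0.4768 ppm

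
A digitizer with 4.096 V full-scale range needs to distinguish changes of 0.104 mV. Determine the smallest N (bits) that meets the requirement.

16 bits

Number of steps required ≥ 4.096 V / 0.104 mV = 39384.62.
Need 2^N ≥ 39384.62; 2^15 = 32768, 2^16 = 65536.
Minimum N = 16.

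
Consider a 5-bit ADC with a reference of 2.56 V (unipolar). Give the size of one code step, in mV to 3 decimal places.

Full-scale span = 2.56 V.
LSB = 2.56 / 2^5 = 2.56 / 32 = 0.08 V = 80.000 mV.

80.000 mV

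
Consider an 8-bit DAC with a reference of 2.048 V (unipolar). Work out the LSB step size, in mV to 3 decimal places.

Full-scale span = 2.048 V.
LSB = 2.048 / 2^8 = 2.048 / 256 = 0.008 V = 8.000 mV.

8.000 mV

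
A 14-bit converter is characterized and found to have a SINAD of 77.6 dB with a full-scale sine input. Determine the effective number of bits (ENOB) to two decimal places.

ENOB = (SINAD − 1.76) / 6.02 = (77.6 − 1.76)/6.02 = 12.598.

12.60 bits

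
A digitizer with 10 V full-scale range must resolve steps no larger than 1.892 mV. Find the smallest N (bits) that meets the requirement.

13 bits

Number of steps required ≥ 10 V / 1.892 mV = 5285.41.
Need 2^N ≥ 5285.41; 2^12 = 4096, 2^13 = 8192.
Minimum N = 13.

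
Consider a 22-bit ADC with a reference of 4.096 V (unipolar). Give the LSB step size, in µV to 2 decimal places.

0.98 µV

Full-scale span = 4.096 V.
LSB = 4.096 / 2^22 = 4.096 / 4194304 = 9.76563e-07 V = 0.98 µV.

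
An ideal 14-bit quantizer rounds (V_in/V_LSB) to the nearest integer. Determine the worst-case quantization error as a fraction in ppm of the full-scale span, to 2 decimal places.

30.52 ppm

Rounding → worst-case error = ½ LSB = V_FS/2^15, so 1e+06/32768 = 30.5176 ppm of full scale.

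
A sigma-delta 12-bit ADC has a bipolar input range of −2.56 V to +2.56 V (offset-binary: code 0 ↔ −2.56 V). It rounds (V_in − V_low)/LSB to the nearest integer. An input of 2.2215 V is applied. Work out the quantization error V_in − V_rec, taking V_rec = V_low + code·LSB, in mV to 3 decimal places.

0.250 mV

LSB = 5.12/2^12 = 1.250 mV.
(2.2215 − (−2.56))/0.00125 = 3825.2000; round gives code 3825.
Reconstructed: 2.22125 V.
Error = 2.2215 − 2.22125 = 0.00025 V = 0.250 mV.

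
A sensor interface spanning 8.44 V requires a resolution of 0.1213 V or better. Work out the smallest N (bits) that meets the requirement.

Number of steps required ≥ 8.44 V / 0.1213 V = 69.58.
Need 2^N ≥ 69.58; 2^6 = 64, 2^7 = 128.
Minimum N = 7.

7 bits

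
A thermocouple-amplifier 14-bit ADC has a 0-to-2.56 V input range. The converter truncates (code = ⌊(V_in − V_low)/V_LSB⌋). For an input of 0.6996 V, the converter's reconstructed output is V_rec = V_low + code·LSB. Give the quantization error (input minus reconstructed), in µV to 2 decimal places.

68.75 µV

One LSB is 2.56 V / 16384 = 156.25 µV.
Scaled input = 4477.4400 LSBs, so code = 4477.
Code 4477 maps back to 0 + 4477×0.00015625 V = 0.69953125 V.
V_in − V_rec = 6.875e-05 V = 68.75 µV.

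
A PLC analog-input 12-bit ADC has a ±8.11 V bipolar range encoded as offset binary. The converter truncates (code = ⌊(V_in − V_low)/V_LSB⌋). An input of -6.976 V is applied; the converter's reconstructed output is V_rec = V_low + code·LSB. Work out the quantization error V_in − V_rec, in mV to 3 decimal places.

1.451 mV

LSB = 16.22/2^12 = 3.960 mV.
(V_in − V_low)/LSB = (-6.976 − (−8.11))/0.00395996 = 286.3665 → code 286 (floor).
Code 286 maps back to (−8.11) + 286×0.00395996 V = -6.9774512 V.
Difference: 0.00145117 V → 1.451 mV.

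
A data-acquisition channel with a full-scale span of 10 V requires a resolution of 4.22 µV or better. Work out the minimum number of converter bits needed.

Number of steps required ≥ 10 V / 4.22 µV = 2369668.25.
Need 2^N ≥ 2369668.25; 2^21 = 2097152, 2^22 = 4194304.
Minimum N = 22.

22 bits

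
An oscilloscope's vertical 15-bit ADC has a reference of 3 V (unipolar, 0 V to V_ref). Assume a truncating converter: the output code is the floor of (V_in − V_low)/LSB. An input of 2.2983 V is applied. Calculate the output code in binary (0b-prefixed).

With 32768 levels over 3 V, one step is 91.55 µV.
(V_in − V_low)/LSB = (2.2983 − 0) / 9.15527e-05 = 25103.565.
Floor → code 25103.
In binary (0b-prefixed): 0b110001000001111.

code 0b110001000001111 (decimal 25103)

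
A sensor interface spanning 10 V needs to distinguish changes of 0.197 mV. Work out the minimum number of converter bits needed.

16 bits

Number of steps required ≥ 10 V / 0.197 mV = 50761.42.
Need 2^N ≥ 50761.42; 2^15 = 32768, 2^16 = 65536.
Minimum N = 16.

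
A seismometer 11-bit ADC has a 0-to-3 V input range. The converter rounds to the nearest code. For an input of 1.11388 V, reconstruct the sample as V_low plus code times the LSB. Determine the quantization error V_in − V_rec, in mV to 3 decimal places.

Step size: 3 V ÷ 2^11 = 1.465 mV.
Scaled input = 760.4087 LSBs, so code = 760.
Code 760 maps back to 0 + 760×0.00146484 V = 1.1132812 V.
Error = 1.11388 − 1.1132812 = 0.00059875 V = 0.599 mV.

0.599 mV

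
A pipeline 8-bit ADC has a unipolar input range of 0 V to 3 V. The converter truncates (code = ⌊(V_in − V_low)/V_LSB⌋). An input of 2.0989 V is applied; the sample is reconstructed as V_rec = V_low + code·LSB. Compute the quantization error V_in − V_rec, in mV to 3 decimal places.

One LSB is 3 V / 256 = 11.719 mV.
(V_in − V_low)/LSB = (2.0989 − 0)/0.0117188 = 179.1061 → code 179 (floor).
Code 179 maps back to 0 + 179×0.0117188 V = 2.0976562 V.
Error = 2.0989 − 2.0976562 = 0.00124375 V = 1.244 mV.

1.244 mV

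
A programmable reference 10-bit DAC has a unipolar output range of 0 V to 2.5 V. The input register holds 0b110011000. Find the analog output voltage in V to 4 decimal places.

0.9961 V

LSB = 2.5 V / 2^10 = 2.441 mV.
Code 0b110011000 = 408 decimal.
V_out = 0 + 408 × 0.00244141 V = 0.996094 V.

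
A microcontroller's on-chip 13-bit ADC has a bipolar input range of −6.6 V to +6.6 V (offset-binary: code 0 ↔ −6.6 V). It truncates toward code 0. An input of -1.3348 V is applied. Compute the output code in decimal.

code 3267

Full-scale span = 13.2 V; LSB = 13.2/2^13 = 1.611 mV.
(-1.3348 − (−6.6)) / 0.00161133 = 3267.615 LSBs.
Floor → code 3267.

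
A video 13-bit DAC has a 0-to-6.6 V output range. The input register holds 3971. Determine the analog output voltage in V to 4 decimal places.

LSB = 6.6 V / 2^13 = 0.806 mV.
V_out = 0 + 3971 × 0.000805664 V = 3.19929 V.

3.1993 V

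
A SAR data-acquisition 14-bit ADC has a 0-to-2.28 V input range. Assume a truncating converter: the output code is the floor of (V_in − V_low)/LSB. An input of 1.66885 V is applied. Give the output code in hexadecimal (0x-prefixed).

With 16384 levels over 2.28 V, one step is 139.16 µV.
Input sits at 11992.298 steps above V_low.
Floor → code 11992.
In hexadecimal (0x-prefixed): 0x2ED8.

code 0x2ED8 (decimal 11992)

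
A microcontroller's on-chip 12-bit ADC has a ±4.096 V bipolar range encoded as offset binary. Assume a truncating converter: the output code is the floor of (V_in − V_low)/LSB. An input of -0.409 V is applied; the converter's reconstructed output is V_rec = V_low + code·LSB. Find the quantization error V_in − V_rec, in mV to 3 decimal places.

One LSB is 8.192 V / 4096 = 2.000 mV.
(-0.409 − (−4.096))/0.002 = 1843.5000; ⌊·⌋ gives code 1843.
Code 1843 maps back to (−4.096) + 1843×0.002 V = -0.41 V.
Difference: 0.001 V → 1.000 mV.

1.000 mV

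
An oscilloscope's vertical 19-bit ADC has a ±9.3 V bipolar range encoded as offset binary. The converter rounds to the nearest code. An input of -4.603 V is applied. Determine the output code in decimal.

Full-scale span = 18.6 V; LSB = 18.6/2^19 = 35.48 µV.
Input sits at 132396.814 steps above V_low.
round(132396.814) = 132397.

code 132397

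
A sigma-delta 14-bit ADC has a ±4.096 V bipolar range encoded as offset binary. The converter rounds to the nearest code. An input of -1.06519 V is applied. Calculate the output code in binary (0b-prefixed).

LSB = 8.192 V / 16384 = 0.500 mV.
(V_in − V_low)/LSB = (-1.06519 − (−4.096)) / 0.0005 = 6061.620.
So the output code is 6062.
In binary (0b-prefixed): 0b1011110101110.

code 0b1011110101110 (decimal 6062)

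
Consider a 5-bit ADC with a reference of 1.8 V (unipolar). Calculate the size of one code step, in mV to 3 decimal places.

Full-scale span = 1.8 V.
LSB = 1.8 / 2^5 = 1.8 / 32 = 0.05625 V = 56.250 mV.

56.250 mV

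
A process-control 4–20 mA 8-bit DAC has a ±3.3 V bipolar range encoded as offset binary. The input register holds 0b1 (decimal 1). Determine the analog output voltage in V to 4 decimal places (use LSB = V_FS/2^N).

LSB = 6.6 V / 2^8 = 25.781 mV.
Code 0b1 = 1 decimal.
V_out = (−3.3) + 1 × 0.0257812 V = -3.27422 V.

-3.2742 V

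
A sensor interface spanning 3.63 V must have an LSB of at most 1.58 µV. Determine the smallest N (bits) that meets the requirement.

22 bits

Number of steps required ≥ 3.63 V / 1.58 µV = 2297468.35.
Need 2^N ≥ 2297468.35; 2^21 = 2097152, 2^22 = 4194304.
Minimum N = 22.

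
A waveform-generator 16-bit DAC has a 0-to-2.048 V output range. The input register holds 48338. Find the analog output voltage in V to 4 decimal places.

1.5106 V

LSB = 2.048 V / 2^16 = 31.25 µV.
V_out = 0 + 48338 × 3.125e-05 V = 1.51056 V.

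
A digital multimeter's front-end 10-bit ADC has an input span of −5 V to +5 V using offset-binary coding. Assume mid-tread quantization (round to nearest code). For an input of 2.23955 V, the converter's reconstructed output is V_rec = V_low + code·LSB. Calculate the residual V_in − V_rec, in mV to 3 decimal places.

Step size: 10 V ÷ 2^10 = 9.766 mV.
(V_in − V_low)/LSB = (2.23955 − (−5))/0.00976562 = 741.3299 → code 741 (round).
V_rec = (−5) + 741·0.00976562 = 2.2363281 V.
Error = 2.23955 − 2.2363281 = 0.00322187 V = 3.222 mV.

3.222 mV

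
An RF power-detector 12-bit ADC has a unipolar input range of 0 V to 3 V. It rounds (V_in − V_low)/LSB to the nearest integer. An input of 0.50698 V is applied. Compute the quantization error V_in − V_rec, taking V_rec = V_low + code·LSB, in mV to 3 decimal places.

0.144 mV

Step size: 3 V ÷ 2^12 = 0.732 mV.
Scaled input = 692.1967 LSBs, so code = 692.
Reconstructed: 0.50683594 V.
V_in − V_rec = 0.000144063 V = 0.144 mV.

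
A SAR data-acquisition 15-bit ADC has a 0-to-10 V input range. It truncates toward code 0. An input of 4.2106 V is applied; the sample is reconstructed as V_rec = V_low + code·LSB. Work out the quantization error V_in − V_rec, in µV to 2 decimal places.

Step size: 10 V ÷ 2^15 = 305.18 µV.
(V_in − V_low)/LSB = (4.2106 − 0)/0.000305176 = 13797.2941 → code 13797 (floor).
V_rec = 0 + 13797·0.000305176 = 4.2105103 V.
Error = 4.2106 − 4.2105103 = 8.97461e-05 V = 89.75 µV.

89.75 µV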